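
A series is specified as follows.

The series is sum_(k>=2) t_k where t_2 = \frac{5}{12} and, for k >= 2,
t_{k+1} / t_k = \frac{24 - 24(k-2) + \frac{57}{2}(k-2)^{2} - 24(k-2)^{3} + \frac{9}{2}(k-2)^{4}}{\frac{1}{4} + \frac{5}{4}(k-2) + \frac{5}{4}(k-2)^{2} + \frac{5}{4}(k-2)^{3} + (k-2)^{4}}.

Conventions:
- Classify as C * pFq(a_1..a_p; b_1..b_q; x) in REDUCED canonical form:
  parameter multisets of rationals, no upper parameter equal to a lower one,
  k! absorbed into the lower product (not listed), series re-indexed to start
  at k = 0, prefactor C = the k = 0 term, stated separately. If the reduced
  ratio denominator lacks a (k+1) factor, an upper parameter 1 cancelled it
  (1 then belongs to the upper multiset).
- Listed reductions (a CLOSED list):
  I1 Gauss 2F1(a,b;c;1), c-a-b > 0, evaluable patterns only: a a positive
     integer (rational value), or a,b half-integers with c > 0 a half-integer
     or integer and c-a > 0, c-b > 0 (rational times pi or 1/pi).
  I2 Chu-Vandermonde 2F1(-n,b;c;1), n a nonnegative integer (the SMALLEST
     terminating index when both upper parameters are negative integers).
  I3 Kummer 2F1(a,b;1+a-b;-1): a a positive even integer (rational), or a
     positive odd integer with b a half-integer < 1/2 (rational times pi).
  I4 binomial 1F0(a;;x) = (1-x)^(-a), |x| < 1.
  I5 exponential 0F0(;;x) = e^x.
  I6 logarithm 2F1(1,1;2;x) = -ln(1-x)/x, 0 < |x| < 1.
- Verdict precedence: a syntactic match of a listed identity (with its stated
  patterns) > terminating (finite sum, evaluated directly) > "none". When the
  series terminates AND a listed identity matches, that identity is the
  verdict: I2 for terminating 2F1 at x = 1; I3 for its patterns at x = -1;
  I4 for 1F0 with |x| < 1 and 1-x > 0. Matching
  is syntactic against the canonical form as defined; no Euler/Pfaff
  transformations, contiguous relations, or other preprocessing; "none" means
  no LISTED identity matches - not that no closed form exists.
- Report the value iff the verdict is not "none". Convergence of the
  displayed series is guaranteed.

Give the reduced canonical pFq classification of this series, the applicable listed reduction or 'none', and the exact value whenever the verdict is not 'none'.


At argument \frac{9}{2}: a 2F1 with upper {-4, -\frac{4}{3}}, lower {\frac{1}{4}}, scaled by C = \frac{5}{12}. Verdict: terminating - the sum ends at index 4 because -4 is a negative integer; exact evaluation follows. Its exact value is \frac{13313}{156}.

Structural cue: t_0 being \frac{5}{12}, the ratio is unreduced: k^2 + 1 divides both sides (C = 5/12).
Ratio: r(k) = \frac{9}{2} * (k-4) (k-\frac{4}{3}) / [(k+\frac{1}{4}) (k+1)] - poly over poly, x = \frac{9}{2} from leading terms; C = \frac{5}{12} at k = 0.


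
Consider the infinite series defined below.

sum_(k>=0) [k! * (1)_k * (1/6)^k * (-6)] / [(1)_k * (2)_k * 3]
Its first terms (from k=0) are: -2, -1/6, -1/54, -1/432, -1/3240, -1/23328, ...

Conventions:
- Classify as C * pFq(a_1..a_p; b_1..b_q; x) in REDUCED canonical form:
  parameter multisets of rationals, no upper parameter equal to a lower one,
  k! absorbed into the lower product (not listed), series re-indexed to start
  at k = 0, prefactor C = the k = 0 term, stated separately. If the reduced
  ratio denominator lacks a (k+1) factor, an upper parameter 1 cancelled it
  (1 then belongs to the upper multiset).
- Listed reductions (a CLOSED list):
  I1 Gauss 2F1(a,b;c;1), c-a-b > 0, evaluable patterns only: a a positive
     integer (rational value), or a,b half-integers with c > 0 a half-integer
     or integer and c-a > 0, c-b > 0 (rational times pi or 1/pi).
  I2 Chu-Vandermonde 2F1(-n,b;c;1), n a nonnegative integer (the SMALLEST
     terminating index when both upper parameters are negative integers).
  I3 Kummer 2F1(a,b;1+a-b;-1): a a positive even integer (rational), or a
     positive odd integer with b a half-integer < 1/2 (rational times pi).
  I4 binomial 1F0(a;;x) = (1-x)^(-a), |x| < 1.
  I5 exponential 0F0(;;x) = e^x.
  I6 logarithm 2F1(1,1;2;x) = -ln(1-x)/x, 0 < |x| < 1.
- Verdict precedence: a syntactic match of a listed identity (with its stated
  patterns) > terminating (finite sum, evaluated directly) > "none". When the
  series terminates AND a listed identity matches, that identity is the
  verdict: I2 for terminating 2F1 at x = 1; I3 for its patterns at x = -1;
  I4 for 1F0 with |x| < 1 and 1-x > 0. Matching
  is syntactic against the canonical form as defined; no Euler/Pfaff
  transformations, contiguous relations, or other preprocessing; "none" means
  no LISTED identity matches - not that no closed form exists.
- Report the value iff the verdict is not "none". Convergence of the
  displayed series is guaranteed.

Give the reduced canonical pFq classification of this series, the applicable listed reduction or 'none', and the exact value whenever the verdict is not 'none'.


x = 1/6 here; the reduced form reads 2F1, upper {1, 1}, lower {2}, C = -2. Verdict: the logarithmic series (I6) applies (the logarithm: parameters (1,1;2), x = 1/6). Value: 12 * ln(5/6).

Key step: x = (1/6) and (1)_k (C = -2, x = 1/6) is k! itself.
Adjacent-term ratio: r(k) = (1/6) * (k+1) (k+1) / [(k+2) (k+1)] - rational in k. x = (1/6); t_0 = -2; negate the roots.


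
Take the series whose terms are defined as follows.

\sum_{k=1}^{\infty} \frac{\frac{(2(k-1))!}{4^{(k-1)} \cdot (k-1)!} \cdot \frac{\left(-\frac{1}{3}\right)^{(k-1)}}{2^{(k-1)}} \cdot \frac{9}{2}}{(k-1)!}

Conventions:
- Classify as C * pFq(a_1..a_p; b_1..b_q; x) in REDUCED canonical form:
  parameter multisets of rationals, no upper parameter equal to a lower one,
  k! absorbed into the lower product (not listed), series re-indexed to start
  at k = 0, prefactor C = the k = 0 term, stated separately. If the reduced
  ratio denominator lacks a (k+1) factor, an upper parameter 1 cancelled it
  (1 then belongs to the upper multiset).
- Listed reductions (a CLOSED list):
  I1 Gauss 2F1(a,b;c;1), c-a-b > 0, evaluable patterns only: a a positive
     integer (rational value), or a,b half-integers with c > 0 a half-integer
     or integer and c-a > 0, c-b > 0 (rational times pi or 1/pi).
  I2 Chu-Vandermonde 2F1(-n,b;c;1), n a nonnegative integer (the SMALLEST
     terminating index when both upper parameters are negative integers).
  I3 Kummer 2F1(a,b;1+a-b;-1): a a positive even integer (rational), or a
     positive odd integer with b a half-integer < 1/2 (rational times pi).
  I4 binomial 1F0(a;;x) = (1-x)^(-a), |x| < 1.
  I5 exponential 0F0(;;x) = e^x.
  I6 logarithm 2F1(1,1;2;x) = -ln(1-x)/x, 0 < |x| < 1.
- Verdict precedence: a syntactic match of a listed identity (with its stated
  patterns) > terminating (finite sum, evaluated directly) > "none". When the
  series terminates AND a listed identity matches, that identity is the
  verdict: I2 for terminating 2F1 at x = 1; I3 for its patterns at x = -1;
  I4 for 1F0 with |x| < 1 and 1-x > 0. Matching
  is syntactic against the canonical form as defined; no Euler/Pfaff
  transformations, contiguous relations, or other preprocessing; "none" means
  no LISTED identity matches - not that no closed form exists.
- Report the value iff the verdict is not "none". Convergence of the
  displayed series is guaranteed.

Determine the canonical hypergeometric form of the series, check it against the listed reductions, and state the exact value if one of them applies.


The series (x = -\frac{1}{6}) is 1F0: upper {\frac{1}{2}}, lower {-}, prefactor \frac{9}{2}. Verdict: the I4 binomial reduction applies (the 1F0 binomial series: exponent -1/2, x = -\frac{1}{6}). Hence: \frac{9}{2} \cdot \left(\frac{7}{6}\right)^{-\frac{1}{2}}.

Structural cue: t_0 being \frac{9}{2}, the two k-th powers (prefactor 9/2) combine into one argument.
Step ratio: r(k) = -\frac{1}{6} * (k+\frac{1}{2}) / [(k+1)] ; factor over Q: parameters, x = -\frac{1}{6}, and C = \frac{9}{2}.


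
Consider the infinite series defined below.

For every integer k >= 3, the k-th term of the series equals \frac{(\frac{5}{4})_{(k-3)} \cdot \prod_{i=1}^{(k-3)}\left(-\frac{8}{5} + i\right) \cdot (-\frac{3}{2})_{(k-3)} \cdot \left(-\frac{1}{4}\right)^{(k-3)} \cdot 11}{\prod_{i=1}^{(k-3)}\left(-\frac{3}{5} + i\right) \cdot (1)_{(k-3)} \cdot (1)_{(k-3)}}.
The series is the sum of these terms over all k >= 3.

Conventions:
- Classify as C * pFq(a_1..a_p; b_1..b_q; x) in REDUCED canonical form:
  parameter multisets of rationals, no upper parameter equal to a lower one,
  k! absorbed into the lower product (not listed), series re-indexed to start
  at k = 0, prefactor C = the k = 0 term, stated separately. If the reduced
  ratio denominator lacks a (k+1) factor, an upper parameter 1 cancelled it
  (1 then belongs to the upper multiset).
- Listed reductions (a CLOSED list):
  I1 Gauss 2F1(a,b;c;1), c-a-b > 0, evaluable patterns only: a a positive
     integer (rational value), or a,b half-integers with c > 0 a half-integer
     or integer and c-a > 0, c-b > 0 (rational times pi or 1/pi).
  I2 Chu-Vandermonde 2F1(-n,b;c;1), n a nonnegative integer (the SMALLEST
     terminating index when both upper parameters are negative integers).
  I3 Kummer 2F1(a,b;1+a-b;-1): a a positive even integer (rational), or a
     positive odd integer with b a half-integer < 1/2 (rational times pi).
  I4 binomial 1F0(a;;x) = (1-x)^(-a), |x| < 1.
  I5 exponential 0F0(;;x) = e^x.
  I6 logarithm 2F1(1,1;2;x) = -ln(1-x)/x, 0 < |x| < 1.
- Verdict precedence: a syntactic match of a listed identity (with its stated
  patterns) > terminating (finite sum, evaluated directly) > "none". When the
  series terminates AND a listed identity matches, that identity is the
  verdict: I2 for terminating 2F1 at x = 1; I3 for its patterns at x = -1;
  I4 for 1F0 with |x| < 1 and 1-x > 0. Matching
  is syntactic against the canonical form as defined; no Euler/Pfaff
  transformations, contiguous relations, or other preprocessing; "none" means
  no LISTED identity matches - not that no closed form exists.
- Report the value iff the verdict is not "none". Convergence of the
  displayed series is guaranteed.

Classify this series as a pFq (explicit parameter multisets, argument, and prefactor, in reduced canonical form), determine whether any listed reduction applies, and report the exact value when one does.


This is 11 * 3F2(-\frac{3}{2}, -\frac{3}{5}, \frac{5}{4}; \frac{2}{5}, 1; -\frac{1}{4}) in reduced canonical form. Verdict: none. Every listed pattern misses the 3F2 form at -\frac{1}{4}, upper {-\frac{3}{2}, -\frac{3}{5}, \frac{5}{4}}.

Key step: t_0 = 11 here, and the lower running product (prefactor 11) is a rising factorial.
Ratio: r(k) = -\frac{1}{4} * (k-\frac{3}{2}) (k-\frac{3}{5}) (k+\frac{5}{4}) / [(k+\frac{2}{5}) (k+1) (k+1)] - rational; roots negated = parameters, x = -\frac{1}{4}, C = 11.


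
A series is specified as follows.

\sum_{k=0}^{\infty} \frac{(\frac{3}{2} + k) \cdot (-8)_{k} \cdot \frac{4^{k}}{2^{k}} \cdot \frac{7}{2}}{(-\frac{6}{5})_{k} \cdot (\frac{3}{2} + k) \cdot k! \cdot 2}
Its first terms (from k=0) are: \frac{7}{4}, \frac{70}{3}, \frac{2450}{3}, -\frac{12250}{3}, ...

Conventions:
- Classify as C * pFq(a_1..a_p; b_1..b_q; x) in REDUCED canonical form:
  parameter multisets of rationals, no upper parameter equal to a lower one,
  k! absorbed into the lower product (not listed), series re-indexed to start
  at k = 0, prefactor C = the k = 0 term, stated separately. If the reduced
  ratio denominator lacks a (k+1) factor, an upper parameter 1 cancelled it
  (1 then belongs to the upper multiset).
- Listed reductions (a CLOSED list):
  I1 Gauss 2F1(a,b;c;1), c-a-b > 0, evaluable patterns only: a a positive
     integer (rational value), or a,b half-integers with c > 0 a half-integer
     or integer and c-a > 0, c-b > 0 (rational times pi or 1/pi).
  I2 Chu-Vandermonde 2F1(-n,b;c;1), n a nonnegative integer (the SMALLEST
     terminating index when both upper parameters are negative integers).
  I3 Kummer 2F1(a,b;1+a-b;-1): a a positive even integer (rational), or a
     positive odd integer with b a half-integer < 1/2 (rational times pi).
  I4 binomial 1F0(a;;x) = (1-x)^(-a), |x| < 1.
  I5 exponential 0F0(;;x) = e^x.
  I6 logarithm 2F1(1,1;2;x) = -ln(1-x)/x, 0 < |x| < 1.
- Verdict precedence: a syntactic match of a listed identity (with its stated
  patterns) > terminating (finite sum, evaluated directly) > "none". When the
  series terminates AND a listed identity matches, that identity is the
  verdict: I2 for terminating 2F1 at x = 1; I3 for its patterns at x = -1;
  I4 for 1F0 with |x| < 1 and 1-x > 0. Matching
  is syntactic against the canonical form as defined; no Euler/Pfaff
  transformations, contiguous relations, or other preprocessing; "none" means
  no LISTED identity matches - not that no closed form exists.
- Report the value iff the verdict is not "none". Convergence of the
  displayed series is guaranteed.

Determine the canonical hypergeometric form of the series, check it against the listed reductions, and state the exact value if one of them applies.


This is \frac{7}{4} * 1F1(-8; -\frac{6}{5}; 2) in reduced canonical form. Verdict: terminating at k = 8: the factor (-8)_k kills every later term; summing the 9 survivors is exact. Value: -\frac{3293891}{59508}.

The tell: t_0 = \frac{7}{4} here, and the two k-th powers (C = 7/4) combine into one argument.
Ratio: r(k) = 2 * (k-8) / [(k-\frac{6}{5}) (k+1)] - poly over poly, x = 2 from leading terms; C = \frac{7}{4} at k = 0.


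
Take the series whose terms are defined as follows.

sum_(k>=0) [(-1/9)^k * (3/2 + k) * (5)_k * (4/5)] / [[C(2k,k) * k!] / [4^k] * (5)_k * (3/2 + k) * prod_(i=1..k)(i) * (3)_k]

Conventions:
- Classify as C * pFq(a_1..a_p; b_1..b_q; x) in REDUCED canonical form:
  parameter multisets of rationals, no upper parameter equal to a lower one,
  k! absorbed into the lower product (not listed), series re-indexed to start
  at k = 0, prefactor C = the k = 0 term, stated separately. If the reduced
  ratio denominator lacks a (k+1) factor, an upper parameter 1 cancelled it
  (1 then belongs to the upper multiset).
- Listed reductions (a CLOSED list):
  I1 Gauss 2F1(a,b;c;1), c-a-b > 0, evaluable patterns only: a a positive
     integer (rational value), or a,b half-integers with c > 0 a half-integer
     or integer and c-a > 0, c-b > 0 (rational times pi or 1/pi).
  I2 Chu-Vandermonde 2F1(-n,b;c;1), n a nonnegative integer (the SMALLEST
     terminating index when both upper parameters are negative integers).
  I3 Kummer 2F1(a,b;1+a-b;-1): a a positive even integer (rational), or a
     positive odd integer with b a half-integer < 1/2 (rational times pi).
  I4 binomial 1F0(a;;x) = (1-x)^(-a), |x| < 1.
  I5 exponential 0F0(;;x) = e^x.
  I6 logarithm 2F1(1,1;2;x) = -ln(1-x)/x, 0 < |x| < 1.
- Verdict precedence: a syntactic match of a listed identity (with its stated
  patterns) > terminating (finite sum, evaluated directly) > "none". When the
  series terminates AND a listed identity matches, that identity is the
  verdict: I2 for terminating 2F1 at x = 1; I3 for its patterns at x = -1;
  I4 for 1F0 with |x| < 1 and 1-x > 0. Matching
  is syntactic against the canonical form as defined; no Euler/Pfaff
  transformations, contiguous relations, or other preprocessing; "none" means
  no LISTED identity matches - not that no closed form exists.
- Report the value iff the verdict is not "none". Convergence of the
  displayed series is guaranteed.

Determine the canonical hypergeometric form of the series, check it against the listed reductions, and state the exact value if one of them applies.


Canonical form: C = 4/5 times 0F2 with upper {-}, lower {1/2, 3}, x = -1/9. Verdict: no listed reduction: x = -1/9 and upper {-} fail every I1-I6 pattern.

The tell: from the first term 4/5: the product of the first k integers (prefactor 4/5) is k!.
Step ratio: r(k) = (-1/9) * 1 / [(k+1/2) (k+3) (k+1)] - rational in k. x = (-1/9); t_0 = 4/5; negate the roots.


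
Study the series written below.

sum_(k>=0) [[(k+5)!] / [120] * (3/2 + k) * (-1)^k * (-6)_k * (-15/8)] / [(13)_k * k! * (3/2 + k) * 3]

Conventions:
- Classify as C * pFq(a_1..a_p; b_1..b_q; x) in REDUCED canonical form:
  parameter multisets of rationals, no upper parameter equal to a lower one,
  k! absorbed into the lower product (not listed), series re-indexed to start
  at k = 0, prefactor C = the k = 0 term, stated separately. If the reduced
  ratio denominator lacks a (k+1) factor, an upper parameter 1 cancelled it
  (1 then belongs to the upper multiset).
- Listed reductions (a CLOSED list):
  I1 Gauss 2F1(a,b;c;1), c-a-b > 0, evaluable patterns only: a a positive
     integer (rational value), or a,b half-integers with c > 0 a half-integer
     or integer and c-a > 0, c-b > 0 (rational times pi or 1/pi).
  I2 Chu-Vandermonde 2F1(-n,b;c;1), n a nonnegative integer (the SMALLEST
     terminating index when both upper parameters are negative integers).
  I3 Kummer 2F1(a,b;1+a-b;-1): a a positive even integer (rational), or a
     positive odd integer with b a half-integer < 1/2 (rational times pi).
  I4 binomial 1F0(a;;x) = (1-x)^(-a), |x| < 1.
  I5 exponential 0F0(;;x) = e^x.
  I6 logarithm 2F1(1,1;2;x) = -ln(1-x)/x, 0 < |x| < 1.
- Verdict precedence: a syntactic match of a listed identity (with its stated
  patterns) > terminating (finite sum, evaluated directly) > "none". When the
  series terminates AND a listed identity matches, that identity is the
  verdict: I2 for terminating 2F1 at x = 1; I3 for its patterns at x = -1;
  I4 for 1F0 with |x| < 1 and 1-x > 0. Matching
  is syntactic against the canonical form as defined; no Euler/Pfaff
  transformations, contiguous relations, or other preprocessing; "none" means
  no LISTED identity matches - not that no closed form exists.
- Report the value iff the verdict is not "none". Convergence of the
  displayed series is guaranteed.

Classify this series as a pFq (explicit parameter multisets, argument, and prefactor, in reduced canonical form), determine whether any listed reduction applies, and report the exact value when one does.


Prefactor -5/8, argument -1: 2F1 with upper {-6, 6} over lower {13}. Verdict: this is Kummer's theorem (I3) (x = -1; c = 13 equals 1+a-b for upper {-6, 6}: listed pattern). Hence: -55/8.

Key observation: t_0 being -5/8, the factorial ratio (C = -5/8) (k+a-1)!/(a-1)! is a rising factorial (a)_k.
Consecutive-term ratio: r(k) = (-1) * (k-6) (k+6) / [(k+13) (k+1)] ; factor over Q: parameters, x = (-1), and C = -5/8.


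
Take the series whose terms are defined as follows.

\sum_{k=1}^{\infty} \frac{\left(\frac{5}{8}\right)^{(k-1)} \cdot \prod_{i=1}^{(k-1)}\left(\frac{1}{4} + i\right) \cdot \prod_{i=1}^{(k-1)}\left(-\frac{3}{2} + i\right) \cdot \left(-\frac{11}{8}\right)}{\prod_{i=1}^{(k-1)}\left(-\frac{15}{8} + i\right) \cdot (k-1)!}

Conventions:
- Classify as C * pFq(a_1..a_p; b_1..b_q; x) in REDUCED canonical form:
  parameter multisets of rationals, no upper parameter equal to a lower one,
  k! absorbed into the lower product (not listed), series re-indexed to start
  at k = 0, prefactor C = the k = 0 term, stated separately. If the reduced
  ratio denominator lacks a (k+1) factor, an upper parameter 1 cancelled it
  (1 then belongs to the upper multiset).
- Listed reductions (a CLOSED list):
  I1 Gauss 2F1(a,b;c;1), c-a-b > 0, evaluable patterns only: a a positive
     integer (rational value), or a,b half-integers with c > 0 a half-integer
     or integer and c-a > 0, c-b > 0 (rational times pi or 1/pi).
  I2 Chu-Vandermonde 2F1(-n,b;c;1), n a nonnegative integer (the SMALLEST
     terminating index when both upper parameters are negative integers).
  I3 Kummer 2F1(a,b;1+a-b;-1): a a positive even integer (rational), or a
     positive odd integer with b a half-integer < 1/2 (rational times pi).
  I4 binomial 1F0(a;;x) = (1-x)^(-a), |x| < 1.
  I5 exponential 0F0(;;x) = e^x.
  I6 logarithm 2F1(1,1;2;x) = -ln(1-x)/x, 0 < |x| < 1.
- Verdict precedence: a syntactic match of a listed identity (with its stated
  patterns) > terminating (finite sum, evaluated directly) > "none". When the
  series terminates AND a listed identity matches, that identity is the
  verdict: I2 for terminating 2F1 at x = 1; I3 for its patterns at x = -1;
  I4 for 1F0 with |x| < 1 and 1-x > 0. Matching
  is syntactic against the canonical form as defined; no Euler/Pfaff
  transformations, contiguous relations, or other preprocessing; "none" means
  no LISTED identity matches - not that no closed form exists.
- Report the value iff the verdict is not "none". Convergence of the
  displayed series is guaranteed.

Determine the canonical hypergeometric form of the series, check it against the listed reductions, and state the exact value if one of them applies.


Prefactor -\frac{11}{8}, argument \frac{5}{8}: 2F1 with upper {-\frac{1}{2}, \frac{5}{4}} over lower {-\frac{7}{8}}. Verdict: none. No listed pattern accepts 2F1(-\frac{1}{2}, \frac{5}{4}; -\frac{7}{8}; \frac{5}{8}).

Key step: t_0 being -\frac{11}{8}, the lower running product (C = -11/8, x = 5/8) is a rising factorial.
Adjacent-term ratio: r(k) = \frac{5}{8} * (k-\frac{1}{2}) (k+\frac{5}{4}) / [(k-\frac{7}{8}) (k+1)] ; factor over Q: parameters, x = \frac{5}{8}, and C = -\frac{11}{8}.


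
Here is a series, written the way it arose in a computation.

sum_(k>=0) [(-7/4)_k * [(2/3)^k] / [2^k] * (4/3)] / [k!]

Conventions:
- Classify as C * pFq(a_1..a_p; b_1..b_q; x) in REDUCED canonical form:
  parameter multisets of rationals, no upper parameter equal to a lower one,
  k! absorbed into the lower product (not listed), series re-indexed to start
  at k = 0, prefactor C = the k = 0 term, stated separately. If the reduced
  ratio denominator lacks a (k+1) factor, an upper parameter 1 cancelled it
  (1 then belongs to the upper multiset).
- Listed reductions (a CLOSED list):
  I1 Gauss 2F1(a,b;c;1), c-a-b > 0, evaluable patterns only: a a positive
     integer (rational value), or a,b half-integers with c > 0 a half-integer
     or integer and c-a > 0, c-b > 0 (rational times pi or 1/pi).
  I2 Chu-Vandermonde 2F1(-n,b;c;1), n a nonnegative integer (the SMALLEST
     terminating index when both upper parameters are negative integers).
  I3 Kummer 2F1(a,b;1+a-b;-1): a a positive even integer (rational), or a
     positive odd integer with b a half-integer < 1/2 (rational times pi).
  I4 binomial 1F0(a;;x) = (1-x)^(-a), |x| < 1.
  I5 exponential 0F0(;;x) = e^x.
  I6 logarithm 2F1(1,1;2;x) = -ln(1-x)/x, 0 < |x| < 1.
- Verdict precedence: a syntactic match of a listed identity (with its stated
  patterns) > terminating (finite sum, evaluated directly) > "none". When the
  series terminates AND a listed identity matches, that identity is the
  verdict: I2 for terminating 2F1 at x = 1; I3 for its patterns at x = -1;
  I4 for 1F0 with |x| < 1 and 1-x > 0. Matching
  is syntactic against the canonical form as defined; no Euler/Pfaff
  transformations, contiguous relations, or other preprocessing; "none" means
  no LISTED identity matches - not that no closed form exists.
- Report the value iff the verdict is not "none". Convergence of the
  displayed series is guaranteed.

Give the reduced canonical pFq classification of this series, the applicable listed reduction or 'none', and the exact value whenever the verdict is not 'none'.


Key step: from the first term 4/3: the two k-th powers (C = 4/3) combine into one argument.
Term ratio: r(k) = (1/3) * (k-7/4) / [(k+1)] ; factor over Q: parameters, x = (1/3), and C = 4/3.

Prefactor 4/3, argument 1/3: 1F0 with upper {-7/4} over lower {-}. Verdict (x = 1/3): binomial (I4) applies (the 1F0 binomial series: exponent 7/4, x = 1/3). Value: (4/3) * (2/3)^(7/4).


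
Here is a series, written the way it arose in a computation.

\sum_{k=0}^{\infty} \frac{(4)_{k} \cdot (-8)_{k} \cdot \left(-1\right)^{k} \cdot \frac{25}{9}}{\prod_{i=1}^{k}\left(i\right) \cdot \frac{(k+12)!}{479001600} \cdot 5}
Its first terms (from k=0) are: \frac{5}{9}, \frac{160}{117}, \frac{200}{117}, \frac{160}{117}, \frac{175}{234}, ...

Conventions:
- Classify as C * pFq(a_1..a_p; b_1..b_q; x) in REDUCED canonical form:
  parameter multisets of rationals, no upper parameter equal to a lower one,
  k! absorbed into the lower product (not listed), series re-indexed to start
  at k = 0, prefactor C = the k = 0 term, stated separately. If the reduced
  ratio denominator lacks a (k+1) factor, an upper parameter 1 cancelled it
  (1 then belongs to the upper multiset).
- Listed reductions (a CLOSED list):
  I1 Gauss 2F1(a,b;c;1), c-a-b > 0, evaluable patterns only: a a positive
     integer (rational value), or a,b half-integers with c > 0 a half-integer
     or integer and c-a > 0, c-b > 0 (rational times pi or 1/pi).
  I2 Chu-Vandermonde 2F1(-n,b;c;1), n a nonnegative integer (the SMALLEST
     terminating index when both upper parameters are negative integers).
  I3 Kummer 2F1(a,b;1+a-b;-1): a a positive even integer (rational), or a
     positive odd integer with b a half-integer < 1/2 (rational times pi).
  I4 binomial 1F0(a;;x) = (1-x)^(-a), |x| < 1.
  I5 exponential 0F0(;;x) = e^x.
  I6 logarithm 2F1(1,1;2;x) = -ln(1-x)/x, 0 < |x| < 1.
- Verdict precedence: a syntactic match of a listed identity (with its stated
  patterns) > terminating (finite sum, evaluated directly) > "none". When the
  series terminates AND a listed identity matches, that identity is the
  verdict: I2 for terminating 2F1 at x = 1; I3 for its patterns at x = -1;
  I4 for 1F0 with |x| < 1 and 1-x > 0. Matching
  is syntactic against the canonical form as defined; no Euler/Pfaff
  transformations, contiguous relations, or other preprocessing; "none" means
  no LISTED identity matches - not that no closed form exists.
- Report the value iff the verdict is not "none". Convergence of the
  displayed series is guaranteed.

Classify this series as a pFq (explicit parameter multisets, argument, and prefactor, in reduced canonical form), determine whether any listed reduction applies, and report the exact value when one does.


First insight: from the first term \frac{5}{9}: the constant factors (prefactor 5/9) combine into one prefactor.
Adjacent-term ratio: r(k) = -1 * (k-8) (k+4) / [(k+13) (k+1)] - rational; roots negated = parameters, x = -1, C = \frac{5}{9}.

Canonical form: C = \frac{5}{9} times 2F1 with upper {-8, 4}, lower {13}, x = -1. Verdict: this is Kummer (I3) (x = -1; c = 13 equals 1+a-b for upper {-8, 4}: listed pattern). Its exact value is \frac{55}{9}.


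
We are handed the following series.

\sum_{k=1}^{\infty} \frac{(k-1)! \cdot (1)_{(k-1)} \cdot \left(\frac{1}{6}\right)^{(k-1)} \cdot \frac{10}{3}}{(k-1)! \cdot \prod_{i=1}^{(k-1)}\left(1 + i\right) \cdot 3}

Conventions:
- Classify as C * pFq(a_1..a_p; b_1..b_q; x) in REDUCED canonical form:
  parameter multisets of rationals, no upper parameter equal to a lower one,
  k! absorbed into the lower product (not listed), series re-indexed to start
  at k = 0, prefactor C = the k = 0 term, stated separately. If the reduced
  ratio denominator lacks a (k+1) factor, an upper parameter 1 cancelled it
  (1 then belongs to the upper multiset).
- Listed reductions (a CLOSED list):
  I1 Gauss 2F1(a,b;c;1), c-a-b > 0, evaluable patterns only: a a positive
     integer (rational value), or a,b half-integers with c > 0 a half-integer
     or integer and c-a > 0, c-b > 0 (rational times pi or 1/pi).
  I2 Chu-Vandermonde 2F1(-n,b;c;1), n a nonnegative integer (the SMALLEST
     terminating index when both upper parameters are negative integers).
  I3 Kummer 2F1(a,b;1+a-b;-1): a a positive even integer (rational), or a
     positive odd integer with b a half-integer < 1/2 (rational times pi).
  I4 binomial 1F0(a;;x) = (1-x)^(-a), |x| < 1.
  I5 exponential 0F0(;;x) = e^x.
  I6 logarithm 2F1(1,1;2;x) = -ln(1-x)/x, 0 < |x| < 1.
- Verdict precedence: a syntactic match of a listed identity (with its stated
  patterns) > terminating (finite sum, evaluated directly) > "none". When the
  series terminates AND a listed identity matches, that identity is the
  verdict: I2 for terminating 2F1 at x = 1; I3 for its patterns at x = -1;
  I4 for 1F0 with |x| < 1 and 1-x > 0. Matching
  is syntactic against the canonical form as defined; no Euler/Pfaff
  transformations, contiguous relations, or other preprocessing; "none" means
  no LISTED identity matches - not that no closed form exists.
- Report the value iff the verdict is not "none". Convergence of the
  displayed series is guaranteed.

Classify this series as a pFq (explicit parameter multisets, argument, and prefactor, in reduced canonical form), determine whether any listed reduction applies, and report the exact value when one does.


Reduced: x = \frac{1}{6}, 2F1, upper = {1, 1}, lower = {2}, C = \frac{10}{9}. Verdict: logarithm (I6) applies (the logarithm: parameters (1,1;2), x = \frac{1}{6}). Exact value: \left(-\frac{20}{3}\right) \cdot \ln\left(\frac{5}{6}\right).

Structural cue: t_0 being \frac{10}{9}, the lower running product (C = 10/9) is a rising factorial.
Step ratio: r(k) = \frac{1}{6} * (k+1) (k+1) / [(k+2) (k+1)] - poly over poly, x = \frac{1}{6} from leading terms; C = \frac{10}{9} at k = 0.


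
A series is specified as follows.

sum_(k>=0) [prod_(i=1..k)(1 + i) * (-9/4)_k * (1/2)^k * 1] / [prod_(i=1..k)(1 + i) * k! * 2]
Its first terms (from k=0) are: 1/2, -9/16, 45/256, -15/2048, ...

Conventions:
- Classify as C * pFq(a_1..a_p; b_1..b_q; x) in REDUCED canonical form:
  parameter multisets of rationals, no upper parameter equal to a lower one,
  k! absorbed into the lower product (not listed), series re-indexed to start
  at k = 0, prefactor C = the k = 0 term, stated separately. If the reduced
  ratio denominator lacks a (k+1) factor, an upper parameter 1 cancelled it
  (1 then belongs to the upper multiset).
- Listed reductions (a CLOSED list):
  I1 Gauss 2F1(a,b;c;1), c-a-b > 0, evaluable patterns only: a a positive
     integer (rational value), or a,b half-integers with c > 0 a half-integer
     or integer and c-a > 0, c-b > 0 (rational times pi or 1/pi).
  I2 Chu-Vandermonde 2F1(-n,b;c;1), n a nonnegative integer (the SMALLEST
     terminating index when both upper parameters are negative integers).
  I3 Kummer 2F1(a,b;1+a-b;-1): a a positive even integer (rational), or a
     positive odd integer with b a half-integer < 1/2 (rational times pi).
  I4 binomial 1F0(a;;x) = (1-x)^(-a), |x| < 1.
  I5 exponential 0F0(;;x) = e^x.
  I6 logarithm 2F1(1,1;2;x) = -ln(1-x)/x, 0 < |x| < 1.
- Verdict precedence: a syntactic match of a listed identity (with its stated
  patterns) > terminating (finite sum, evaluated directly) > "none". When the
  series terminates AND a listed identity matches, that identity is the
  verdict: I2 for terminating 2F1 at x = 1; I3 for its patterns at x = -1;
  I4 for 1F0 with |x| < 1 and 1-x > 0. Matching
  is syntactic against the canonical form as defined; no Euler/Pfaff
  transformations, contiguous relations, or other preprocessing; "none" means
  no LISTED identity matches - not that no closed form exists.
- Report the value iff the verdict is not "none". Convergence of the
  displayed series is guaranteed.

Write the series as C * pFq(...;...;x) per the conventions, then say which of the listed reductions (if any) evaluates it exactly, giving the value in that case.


Classification (C = 1/2): 1F0 with upper {-9/4}, lower {-}, argument x = 1/2. Verdict: binomial (I4) fires (the 1F0 binomial series: exponent 9/4, x = 1/2). Exact value: (1/2) * (1/2)^(9/4).

Key observation: t_0 = 1/2 here, and the running product (C = 1/2) telescopes to a rising factorial.
Step ratio: r(k) = (1/2) * (k-9/4) / [(k+1)] ; factor over Q: parameters, x = (1/2), and C = 1/2.


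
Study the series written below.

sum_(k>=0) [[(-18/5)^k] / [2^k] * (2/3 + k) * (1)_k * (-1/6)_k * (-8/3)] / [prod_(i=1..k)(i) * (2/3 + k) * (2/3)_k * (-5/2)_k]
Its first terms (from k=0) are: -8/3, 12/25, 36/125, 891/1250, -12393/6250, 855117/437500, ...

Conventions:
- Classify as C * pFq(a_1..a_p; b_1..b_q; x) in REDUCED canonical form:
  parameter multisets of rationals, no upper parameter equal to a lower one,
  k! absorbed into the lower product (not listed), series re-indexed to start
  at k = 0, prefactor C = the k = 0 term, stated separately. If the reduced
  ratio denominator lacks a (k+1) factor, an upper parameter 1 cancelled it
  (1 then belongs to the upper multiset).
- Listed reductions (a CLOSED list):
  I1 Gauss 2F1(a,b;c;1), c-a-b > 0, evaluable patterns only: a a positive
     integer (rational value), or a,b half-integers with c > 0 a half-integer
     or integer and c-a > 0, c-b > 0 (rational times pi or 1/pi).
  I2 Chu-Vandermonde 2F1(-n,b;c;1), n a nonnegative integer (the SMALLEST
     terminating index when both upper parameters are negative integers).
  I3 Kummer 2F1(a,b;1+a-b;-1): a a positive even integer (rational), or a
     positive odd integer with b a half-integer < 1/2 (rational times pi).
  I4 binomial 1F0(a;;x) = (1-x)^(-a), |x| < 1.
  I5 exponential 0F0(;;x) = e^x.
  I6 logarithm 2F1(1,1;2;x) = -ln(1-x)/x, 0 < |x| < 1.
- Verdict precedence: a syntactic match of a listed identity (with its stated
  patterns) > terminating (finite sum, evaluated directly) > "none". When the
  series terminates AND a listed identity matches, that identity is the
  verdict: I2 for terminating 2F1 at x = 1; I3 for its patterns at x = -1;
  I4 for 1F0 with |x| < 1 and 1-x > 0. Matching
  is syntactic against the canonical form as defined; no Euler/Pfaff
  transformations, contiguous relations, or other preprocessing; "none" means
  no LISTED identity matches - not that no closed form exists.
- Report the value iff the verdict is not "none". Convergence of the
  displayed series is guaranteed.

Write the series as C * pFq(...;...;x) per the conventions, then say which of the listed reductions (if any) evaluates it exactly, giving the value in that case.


Classification (C = -8/3): 2F2 with upper {-1/6, 1}, lower {-5/2, 2/3}, argument x = -9/5. Verdict: none. A 2F2 with upper {-1/6, 1} fits none of I1-I6 at x = -9/5; the sum runs forever.

First insight: with t_0 = -8/3, the factor k + 2/3 cancels (top and bottom), leaving C = -8/3, x = -9/5.
Adjacent-term ratio: r(k) = (-9/5) * (k-1/6) (k+1) / [(k-5/2) (k+2/3) (k+1)] ; factor over Q: parameters, x = (-9/5), and C = -8/3.


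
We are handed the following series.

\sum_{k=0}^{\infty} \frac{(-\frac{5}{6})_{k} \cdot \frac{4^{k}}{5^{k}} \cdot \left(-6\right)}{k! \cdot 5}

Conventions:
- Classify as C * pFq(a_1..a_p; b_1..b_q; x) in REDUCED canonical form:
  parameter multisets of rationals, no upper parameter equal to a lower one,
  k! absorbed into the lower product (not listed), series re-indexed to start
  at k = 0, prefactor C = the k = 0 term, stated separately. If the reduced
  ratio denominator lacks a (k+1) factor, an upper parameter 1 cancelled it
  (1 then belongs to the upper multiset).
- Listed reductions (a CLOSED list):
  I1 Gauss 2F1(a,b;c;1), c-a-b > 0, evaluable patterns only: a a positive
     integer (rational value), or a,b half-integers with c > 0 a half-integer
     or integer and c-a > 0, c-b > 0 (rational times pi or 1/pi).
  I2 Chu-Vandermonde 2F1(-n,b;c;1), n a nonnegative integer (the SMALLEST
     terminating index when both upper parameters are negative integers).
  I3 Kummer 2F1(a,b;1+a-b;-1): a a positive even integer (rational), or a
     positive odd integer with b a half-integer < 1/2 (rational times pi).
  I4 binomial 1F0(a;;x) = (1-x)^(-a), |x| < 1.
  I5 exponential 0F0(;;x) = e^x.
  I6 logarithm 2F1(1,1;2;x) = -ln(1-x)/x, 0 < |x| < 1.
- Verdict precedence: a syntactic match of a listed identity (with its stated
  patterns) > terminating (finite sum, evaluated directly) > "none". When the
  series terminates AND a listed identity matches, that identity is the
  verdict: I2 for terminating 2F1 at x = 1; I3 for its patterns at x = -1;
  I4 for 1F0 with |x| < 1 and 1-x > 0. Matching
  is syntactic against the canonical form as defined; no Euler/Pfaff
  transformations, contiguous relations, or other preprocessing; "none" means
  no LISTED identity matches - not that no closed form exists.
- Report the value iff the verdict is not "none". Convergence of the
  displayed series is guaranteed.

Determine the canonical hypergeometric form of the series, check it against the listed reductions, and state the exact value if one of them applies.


Key step: with t_0 = -\frac{6}{5}, the constant factors (prefactor -6/5) combine into one prefactor.
Consecutive-term ratio: r(k) = \frac{4}{5} * (k-\frac{5}{6}) / [(k+1)] ; factor over Q: parameters, x = \frac{4}{5}, and C = -\frac{6}{5}.

With C = -\frac{6}{5}: the canonical form is 1F0(-\frac{5}{6}; -; \frac{4}{5}). Verdict (x = \frac{4}{5}): the I4 binomial reduction applies (the 1F0 binomial series: exponent 5/6, x = \frac{4}{5}). Sum: \left(-\frac{6}{5}\right) \cdot \left(\frac{1}{5}\right)^{\frac{5}{6}}.


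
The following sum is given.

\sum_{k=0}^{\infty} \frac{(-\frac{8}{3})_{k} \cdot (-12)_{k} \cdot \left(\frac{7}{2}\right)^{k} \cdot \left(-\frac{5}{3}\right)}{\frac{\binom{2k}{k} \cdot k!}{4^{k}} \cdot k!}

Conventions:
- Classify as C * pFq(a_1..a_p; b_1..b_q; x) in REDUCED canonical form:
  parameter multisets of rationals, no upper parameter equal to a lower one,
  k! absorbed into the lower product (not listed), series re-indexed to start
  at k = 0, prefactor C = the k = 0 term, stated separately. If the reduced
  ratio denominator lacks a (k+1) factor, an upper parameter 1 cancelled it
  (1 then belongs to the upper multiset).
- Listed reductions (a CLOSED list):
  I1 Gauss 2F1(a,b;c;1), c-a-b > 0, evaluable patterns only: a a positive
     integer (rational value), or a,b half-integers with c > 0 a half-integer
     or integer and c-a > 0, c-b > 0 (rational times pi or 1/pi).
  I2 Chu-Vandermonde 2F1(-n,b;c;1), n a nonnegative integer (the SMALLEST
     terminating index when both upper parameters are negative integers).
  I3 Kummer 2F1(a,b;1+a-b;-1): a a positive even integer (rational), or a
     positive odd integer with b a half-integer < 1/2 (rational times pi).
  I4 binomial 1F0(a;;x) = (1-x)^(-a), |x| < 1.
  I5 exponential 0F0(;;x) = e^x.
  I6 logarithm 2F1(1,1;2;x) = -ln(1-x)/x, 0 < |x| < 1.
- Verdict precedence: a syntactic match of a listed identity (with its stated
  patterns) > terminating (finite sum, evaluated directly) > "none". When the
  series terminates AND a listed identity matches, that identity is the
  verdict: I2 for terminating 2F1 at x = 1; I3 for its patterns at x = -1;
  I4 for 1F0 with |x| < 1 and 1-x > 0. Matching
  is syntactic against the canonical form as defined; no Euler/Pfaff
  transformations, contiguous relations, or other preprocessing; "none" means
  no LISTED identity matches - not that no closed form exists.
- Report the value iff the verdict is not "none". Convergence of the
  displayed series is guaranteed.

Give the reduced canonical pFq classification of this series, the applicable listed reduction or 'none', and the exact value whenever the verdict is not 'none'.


This is -\frac{5}{3} * 2F1(-12, -\frac{8}{3}; \frac{1}{2}; \frac{7}{2}) in reduced canonical form. Verdict: terminating - upper parameter -12 makes this a finite sum (last index 12), evaluated exactly. Sum: -\frac{50449104080027125}{1969258345587}.

First insight: t_0 = -\frac{5}{3} here, and the lower central binomial (C = -5/3) hides (1/2)_k.
Step ratio: r(k) = \frac{7}{2} * (k-12) (k-\frac{8}{3}) / [(k+\frac{1}{2}) (k+1)] - poly over poly, x = \frac{7}{2} from leading terms; C = -\frac{5}{3} at k = 0.


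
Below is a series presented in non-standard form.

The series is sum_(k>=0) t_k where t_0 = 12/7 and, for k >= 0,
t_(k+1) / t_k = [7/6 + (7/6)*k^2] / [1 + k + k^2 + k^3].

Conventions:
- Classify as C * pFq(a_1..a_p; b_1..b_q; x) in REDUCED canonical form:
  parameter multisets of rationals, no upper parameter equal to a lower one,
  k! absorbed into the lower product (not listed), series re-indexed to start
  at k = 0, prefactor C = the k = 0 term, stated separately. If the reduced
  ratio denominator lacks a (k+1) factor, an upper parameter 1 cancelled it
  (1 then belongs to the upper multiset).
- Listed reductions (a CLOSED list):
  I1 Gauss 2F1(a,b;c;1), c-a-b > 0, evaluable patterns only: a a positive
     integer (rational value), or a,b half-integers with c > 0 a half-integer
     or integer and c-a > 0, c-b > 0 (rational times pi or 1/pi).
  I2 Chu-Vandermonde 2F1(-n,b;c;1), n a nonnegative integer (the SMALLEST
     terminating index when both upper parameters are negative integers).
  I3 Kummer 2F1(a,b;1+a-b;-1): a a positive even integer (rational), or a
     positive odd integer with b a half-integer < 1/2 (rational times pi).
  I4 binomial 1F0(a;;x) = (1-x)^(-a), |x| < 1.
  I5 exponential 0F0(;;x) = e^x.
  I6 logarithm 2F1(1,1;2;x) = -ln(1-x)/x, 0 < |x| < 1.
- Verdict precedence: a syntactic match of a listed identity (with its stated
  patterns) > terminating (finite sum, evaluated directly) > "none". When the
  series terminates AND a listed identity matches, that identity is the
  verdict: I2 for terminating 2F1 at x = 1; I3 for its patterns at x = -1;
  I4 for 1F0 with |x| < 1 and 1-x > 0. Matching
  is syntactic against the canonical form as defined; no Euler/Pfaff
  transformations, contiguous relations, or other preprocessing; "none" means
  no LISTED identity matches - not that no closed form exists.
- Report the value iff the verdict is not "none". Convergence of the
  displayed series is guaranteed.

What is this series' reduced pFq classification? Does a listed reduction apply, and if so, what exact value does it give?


At argument 7/6: a 0F0 with upper {-}, lower {-}, scaled by C = 12/7. Verdict (x = 7/6): the I5 exponential reduction applies (the 0F0 exponential series at x = 7/6). Its exact value is (12/7) * e^(7/6).

Key step: t_0 = 12/7 here, and the ratio is unreduced: k^2 + 1 divides both sides (C = 12/7, x = 7/6).
Step ratio: r(k) = (7/6) * 1 / [(k+1)] - poly over poly, x = (7/6) from leading terms; C = 12/7 at k = 0.
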